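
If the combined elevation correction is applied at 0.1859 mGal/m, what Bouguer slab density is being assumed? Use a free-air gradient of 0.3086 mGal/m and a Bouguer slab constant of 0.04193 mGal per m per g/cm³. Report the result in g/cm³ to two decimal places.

2.93

0.1859 = 0.3086 − 0.04193 × ρ
ρ = (0.3086 − 0.1859) / 0.04193 = 2.93 g/cm³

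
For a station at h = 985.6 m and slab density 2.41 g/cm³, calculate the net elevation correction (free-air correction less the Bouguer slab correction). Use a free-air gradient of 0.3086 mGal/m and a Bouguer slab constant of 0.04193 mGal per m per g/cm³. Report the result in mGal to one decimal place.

204.6

Combined gradient = 0.3086 − 0.04193 × 2.41 = 0.2075487 mGal/m
Combined elevation correction = 0.2075487 × 985.6 = 204.6 mGal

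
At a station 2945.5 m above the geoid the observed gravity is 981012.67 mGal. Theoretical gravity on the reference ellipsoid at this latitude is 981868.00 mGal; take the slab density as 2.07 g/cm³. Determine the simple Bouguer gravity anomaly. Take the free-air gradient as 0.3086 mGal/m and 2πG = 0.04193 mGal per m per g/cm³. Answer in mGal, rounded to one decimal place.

-202.0

Free-air correction = 0.3086 × 2945.5 = 908.98 mGal
Free-air anomaly = 981012.67 − 981868.00 + (908.98) = 53.65 mGal
Bouguer slab correction = 0.04193 × 2.07 × 2945.5 = 255.65 mGal
Simple Bouguer anomaly = 53.65 − (255.65) = -202.00 mGal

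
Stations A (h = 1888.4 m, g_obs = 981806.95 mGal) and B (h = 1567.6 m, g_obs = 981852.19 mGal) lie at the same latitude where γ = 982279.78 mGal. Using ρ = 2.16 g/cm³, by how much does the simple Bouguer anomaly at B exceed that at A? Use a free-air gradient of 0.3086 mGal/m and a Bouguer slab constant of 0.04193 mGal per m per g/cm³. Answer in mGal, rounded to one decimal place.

-24.7

Δg_SB(A) = 981806.95 − 982279.78 + 0.3086×1888.4 − 0.04193×2.16×1888.4 = -61.10 mGal
Δg_SB(B) = 981852.19 − 982279.78 + 0.3086×1567.6 − 0.04193×2.16×1567.6 = -85.80 mGal
Difference = -85.80 − (-61.10) = -24.70 mGal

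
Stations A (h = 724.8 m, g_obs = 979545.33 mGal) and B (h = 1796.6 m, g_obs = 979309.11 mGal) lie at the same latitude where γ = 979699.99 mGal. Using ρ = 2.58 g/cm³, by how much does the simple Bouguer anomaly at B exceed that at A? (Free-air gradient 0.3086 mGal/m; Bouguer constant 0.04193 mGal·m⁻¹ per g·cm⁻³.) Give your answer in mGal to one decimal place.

Δg_SB(A) = 979545.33 − 979699.99 + 0.3086×724.8 − 0.04193×2.58×724.8 = -9.40 mGal
Δg_SB(B) = 979309.11 − 979699.99 + 0.3086×1796.6 − 0.04193×2.58×1796.6 = -30.80 mGal
Difference = -30.80 − (-9.40) = -21.40 mGal

-21.4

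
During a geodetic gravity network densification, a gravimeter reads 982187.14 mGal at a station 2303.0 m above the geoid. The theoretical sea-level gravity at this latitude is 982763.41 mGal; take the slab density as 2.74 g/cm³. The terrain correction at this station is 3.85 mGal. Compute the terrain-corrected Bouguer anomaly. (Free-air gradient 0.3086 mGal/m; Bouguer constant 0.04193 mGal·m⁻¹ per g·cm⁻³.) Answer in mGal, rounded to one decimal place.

-126.3

Free-air correction = 0.3086 × 2303.0 = 710.71 mGal
Free-air anomaly = 982187.14 − 982763.41 + (710.71) = 134.44 mGal
Bouguer slab correction = 0.04193 × 2.74 × 2303.0 = 264.59 mGal
Simple Bouguer anomaly = 134.44 − (264.59) = -130.15 mGal
Complete Bouguer anomaly = -130.15 + 3.85 = -126.30 mGal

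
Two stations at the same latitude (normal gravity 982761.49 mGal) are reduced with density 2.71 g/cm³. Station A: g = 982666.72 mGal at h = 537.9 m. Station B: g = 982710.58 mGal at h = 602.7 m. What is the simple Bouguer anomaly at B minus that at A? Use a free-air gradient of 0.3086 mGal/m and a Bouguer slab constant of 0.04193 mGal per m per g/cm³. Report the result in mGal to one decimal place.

Δg_SB(A) = 982666.72 − 982761.49 + 0.3086×537.9 − 0.04193×2.71×537.9 = 10.10 mGal
Δg_SB(B) = 982710.58 − 982761.49 + 0.3086×602.7 − 0.04193×2.71×602.7 = 66.60 mGal
Difference = 66.60 − (10.10) = 56.50 mGal

56.5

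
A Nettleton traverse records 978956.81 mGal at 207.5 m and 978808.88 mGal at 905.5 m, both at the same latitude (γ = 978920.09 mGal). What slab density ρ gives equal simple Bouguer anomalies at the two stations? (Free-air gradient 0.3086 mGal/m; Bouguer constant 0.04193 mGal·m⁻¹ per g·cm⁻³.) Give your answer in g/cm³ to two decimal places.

Δg_obs = 978808.88 − 978956.81 = -147.93 mGal over Δh = 905.5 − 207.5 = 698.0 m
Equal Bouguer anomalies ⇒ Δg_obs + (0.3086 − 0.04193ρ)·Δh = 0
0.3086 − 0.04193ρ = −Δg_obs/Δh = 0.21193
ρ = (0.3086 − 0.21193) / 0.04193 = 2.31 g/cm³

2.31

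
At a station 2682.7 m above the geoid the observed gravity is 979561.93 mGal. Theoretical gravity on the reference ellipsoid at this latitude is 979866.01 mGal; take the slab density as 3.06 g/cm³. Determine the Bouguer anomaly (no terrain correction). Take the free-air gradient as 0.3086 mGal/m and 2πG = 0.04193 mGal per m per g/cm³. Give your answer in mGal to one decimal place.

179.6

Free-air correction = 0.3086 × 2682.7 = 827.88 mGal
Free-air anomaly = 979561.93 − 979866.01 + (827.88) = 523.80 mGal
Bouguer slab correction = 0.04193 × 3.06 × 2682.7 = 344.21 mGal
Simple Bouguer anomaly = 523.80 − (344.21) = 179.59 mGal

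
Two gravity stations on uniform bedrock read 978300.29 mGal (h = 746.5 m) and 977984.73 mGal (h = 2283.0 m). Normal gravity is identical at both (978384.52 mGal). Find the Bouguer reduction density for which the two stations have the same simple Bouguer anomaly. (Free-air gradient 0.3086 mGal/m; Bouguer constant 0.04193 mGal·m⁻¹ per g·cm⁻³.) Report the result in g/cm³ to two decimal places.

Δg_obs = 977984.73 − 978300.29 = -315.56 mGal over Δh = 2283.0 − 746.5 = 1536.5 m
Equal Bouguer anomalies ⇒ Δg_obs + (0.3086 − 0.04193ρ)·Δh = 0
0.3086 − 0.04193ρ = −Δg_obs/Δh = 0.20538
ρ = (0.3086 − 0.20538) / 0.04193 = 2.46 g/cm³

2.46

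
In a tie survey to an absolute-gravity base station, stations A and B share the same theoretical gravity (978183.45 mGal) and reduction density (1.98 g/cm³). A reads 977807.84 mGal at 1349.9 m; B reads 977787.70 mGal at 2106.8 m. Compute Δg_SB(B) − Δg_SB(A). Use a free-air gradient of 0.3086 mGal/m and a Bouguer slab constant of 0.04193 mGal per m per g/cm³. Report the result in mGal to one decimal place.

150.6

Δg_SB(A) = 977807.84 − 978183.45 + 0.3086×1349.9 − 0.04193×1.98×1349.9 = -71.10 mGal
Δg_SB(B) = 977787.70 − 978183.45 + 0.3086×2106.8 − 0.04193×1.98×2106.8 = 79.50 mGal
Difference = 79.50 − (-71.10) = 150.60 mGal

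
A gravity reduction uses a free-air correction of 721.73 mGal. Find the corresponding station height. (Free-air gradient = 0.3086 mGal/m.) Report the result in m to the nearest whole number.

h = 721.73 / 0.3086 = 2338.72 m

2339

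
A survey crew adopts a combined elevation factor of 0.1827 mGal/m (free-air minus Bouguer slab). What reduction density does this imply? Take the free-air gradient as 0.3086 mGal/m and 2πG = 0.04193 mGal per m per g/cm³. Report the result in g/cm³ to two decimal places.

0.1827 = 0.3086 − 0.04193 × ρ
ρ = (0.3086 − 0.1827) / 0.04193 = 3.00 g/cm³

3.00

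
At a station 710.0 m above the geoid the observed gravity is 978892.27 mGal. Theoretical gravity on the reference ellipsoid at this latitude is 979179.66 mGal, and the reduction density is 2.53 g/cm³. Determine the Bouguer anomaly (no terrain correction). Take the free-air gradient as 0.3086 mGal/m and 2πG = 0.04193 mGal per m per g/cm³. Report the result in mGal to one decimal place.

Free-air correction = 0.3086 × 710.0 = 219.11 mGal
Free-air anomaly = 978892.27 − 979179.66 + (219.11) = -68.28 mGal
Bouguer slab correction = 0.04193 × 2.53 × 710.0 = 75.32 mGal
Simple Bouguer anomaly = -68.28 − (75.32) = -143.60 mGal

-143.6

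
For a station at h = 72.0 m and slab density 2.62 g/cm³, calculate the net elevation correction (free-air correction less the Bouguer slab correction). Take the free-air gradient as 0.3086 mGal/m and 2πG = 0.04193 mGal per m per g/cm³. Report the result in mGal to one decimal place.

Combined gradient = 0.3086 − 0.04193 × 2.62 = 0.1987434 mGal/m
Combined elevation correction = 0.1987434 × 72.0 = 14.3 mGal

14.3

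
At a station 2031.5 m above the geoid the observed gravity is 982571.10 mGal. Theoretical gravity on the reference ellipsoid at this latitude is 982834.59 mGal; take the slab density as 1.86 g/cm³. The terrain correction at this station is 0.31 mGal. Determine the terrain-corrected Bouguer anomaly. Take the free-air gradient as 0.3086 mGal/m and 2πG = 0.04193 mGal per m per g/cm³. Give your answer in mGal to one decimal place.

205.3

Free-air correction = 0.3086 × 2031.5 = 626.92 mGal
Free-air anomaly = 982571.10 − 982834.59 + (626.92) = 363.43 mGal
Bouguer slab correction = 0.04193 × 1.86 × 2031.5 = 158.44 mGal
Simple Bouguer anomaly = 363.43 − (158.44) = 204.99 mGal
Complete Bouguer anomaly = 204.99 + 0.31 = 205.30 mGal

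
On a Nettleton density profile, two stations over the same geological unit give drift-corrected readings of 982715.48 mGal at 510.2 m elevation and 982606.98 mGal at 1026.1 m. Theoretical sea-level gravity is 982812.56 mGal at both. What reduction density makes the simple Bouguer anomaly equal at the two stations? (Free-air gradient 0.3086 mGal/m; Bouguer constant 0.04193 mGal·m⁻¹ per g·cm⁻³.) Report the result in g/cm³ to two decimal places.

2.34

Δg_obs = 982606.98 − 982715.48 = -108.50 mGal over Δh = 1026.1 − 510.2 = 515.9 m
Equal Bouguer anomalies ⇒ Δg_obs + (0.3086 − 0.04193ρ)·Δh = 0
0.3086 − 0.04193ρ = −Δg_obs/Δh = 0.21031
ρ = (0.3086 − 0.21031) / 0.04193 = 2.34 g/cm³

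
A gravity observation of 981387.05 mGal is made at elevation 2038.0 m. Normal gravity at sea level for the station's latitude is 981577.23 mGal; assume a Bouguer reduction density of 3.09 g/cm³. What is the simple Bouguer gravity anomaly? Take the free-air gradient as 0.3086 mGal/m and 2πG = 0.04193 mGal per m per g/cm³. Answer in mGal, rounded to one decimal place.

174.7

Free-air correction = 0.3086 × 2038.0 = 628.93 mGal
Free-air anomaly = 981387.05 − 981577.23 + (628.93) = 438.75 mGal
Bouguer slab correction = 0.04193 × 3.09 × 2038.0 = 264.05 mGal
Simple Bouguer anomaly = 438.75 − (264.05) = 174.70 mGal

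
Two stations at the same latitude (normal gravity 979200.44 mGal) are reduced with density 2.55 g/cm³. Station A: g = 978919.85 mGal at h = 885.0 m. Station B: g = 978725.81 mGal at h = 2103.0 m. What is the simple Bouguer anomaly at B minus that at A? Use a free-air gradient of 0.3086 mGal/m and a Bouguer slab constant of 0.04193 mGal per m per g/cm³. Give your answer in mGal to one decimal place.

51.6

Δg_SB(A) = 978919.85 − 979200.44 + 0.3086×885.0 − 0.04193×2.55×885.0 = -102.10 mGal
Δg_SB(B) = 978725.81 − 979200.44 + 0.3086×2103.0 − 0.04193×2.55×2103.0 = -50.50 mGal
Difference = -50.50 − (-102.10) = 51.60 mGal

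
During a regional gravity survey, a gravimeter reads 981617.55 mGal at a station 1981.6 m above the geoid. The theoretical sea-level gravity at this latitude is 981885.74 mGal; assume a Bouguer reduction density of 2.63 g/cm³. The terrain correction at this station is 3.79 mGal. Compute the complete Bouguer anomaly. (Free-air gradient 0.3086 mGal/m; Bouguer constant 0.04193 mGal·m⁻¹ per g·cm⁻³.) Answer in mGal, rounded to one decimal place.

128.6

Free-air correction = 0.3086 × 1981.6 = 611.52 mGal
Free-air anomaly = 981617.55 − 981885.74 + (611.52) = 343.33 mGal
Bouguer slab correction = 0.04193 × 2.63 × 1981.6 = 218.52 mGal
Simple Bouguer anomaly = 343.33 − (218.52) = 124.81 mGal
Complete Bouguer anomaly = 124.81 + 3.79 = 128.60 mGal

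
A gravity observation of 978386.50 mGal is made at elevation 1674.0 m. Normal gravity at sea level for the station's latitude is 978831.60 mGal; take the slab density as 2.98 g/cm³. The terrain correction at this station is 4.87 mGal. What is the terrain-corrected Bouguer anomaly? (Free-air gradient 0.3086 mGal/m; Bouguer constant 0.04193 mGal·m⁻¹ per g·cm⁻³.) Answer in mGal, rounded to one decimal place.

Free-air correction = 0.3086 × 1674.0 = 516.60 mGal
Free-air anomaly = 978386.50 − 978831.60 + (516.60) = 71.50 mGal
Bouguer slab correction = 0.04193 × 2.98 × 1674.0 = 209.17 mGal
Simple Bouguer anomaly = 71.50 − (209.17) = -137.67 mGal
Complete Bouguer anomaly = -137.67 + 4.87 = -132.80 mGal

-132.8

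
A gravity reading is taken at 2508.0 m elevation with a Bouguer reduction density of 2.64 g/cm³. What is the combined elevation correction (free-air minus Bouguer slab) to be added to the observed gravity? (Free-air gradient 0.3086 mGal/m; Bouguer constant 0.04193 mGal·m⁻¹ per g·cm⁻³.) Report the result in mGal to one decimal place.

496.3

Combined gradient = 0.3086 − 0.04193 × 2.64 = 0.1979048 mGal/m
Combined elevation correction = 0.1979048 × 2508.0 = 496.3 mGal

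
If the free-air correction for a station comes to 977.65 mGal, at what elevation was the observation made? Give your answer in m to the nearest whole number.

3168

h = 977.65 / 0.3086 = 3168.02 m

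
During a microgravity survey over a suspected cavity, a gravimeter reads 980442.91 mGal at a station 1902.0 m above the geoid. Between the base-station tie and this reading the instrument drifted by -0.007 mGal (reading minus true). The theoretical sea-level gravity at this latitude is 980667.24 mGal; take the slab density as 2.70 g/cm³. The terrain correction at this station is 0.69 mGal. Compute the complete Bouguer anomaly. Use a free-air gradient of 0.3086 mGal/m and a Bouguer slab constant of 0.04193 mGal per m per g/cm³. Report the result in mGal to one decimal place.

148.0

Drift-corrected reading = 980442.91 − (-0.007) = 980442.917 mGal
Free-air correction = 0.3086 × 1902.0 = 586.96 mGal
Free-air anomaly = 980442.917 − 980667.24 + (586.96) = 362.637 mGal
Bouguer slab correction = 0.04193 × 2.70 × 1902.0 = 215.33 mGal
Simple Bouguer anomaly = 362.637 − (215.33) = 147.307 mGal
Complete Bouguer anomaly = 147.307 + 0.69 = 147.997 mGal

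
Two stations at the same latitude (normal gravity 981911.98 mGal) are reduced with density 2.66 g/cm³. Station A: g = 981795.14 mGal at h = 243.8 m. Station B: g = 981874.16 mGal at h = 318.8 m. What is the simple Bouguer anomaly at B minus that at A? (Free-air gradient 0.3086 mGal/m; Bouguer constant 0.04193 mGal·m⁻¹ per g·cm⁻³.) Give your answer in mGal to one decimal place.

Δg_SB(A) = 981795.14 − 981911.98 + 0.3086×243.8 − 0.04193×2.66×243.8 = -68.80 mGal
Δg_SB(B) = 981874.16 − 981911.98 + 0.3086×318.8 − 0.04193×2.66×318.8 = 25.00 mGal
Difference = 25.00 − (-68.80) = 93.80 mGal

93.8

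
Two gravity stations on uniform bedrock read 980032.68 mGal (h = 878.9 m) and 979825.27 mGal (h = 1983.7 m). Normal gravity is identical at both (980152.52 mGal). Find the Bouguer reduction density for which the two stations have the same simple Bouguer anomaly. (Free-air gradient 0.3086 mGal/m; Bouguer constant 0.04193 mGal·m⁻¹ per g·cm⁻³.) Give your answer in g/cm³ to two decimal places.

2.88

Δg_obs = 979825.27 − 980032.68 = -207.41 mGal over Δh = 1983.7 − 878.9 = 1104.8 m
Equal Bouguer anomalies ⇒ Δg_obs + (0.3086 − 0.04193ρ)·Δh = 0
0.3086 − 0.04193ρ = −Δg_obs/Δh = 0.18774
ρ = (0.3086 − 0.18774) / 0.04193 = 2.88 g/cm³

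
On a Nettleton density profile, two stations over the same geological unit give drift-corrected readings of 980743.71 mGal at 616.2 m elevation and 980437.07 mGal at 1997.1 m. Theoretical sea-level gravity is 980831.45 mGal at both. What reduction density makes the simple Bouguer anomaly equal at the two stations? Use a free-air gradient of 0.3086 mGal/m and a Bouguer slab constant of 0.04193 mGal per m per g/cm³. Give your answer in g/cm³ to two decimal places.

2.06

Δg_obs = 980437.07 − 980743.71 = -306.64 mGal over Δh = 1997.1 − 616.2 = 1380.9 m
Equal Bouguer anomalies ⇒ Δg_obs + (0.3086 − 0.04193ρ)·Δh = 0
0.3086 − 0.04193ρ = −Δg_obs/Δh = 0.22206
ρ = (0.3086 − 0.22206) / 0.04193 = 2.06 g/cm³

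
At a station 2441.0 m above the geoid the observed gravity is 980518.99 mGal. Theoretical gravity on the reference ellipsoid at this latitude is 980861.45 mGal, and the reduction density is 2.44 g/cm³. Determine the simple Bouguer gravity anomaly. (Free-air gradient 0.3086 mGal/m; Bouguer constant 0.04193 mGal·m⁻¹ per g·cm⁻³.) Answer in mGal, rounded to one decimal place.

Free-air correction = 0.3086 × 2441.0 = 753.29 mGal
Free-air anomaly = 980518.99 − 980861.45 + (753.29) = 410.83 mGal
Bouguer slab correction = 0.04193 × 2.44 × 2441.0 = 249.74 mGal
Simple Bouguer anomaly = 410.83 − (249.74) = 161.09 mGal

161.1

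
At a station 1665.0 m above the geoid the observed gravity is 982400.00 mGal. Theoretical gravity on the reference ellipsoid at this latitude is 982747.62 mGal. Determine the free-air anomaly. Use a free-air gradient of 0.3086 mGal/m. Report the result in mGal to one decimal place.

166.2

Free-air correction = 0.3086 × 1665.0 = 513.82 mGal
Free-air anomaly = 982400.00 − 982747.62 + (513.82) = 166.20 mGal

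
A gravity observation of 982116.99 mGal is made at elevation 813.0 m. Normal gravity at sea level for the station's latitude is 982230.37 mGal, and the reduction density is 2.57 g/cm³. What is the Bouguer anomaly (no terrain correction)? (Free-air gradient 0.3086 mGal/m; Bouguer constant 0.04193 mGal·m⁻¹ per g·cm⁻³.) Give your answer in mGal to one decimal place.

Free-air correction = 0.3086 × 813.0 = 250.89 mGal
Free-air anomaly = 982116.99 − 982230.37 + (250.89) = 137.51 mGal
Bouguer slab correction = 0.04193 × 2.57 × 813.0 = 87.61 mGal
Simple Bouguer anomaly = 137.51 − (87.61) = 49.90 mGal

49.9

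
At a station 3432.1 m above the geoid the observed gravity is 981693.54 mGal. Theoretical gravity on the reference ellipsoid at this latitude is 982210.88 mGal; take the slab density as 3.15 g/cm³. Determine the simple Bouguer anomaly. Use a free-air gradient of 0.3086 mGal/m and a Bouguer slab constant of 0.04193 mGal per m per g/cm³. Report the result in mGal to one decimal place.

Free-air correction = 0.3086 × 3432.1 = 1059.15 mGal
Free-air anomaly = 981693.54 − 982210.88 + (1059.15) = 541.81 mGal
Bouguer slab correction = 0.04193 × 3.15 × 3432.1 = 453.31 mGal
Simple Bouguer anomaly = 541.81 − (453.31) = 88.50 mGal

88.5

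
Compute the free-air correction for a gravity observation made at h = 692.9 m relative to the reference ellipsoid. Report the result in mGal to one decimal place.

Free-air correction = 0.3086 × 692.9 = 213.8 mGal

213.8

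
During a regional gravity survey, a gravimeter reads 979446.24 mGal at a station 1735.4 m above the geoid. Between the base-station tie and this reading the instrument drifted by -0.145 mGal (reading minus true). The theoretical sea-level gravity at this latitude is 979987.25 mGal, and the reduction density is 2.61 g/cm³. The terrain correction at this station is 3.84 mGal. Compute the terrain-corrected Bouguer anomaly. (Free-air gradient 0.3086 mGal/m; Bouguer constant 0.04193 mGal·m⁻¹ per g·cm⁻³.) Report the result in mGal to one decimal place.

-191.4

Drift-corrected reading = 979446.24 − (-0.145) = 979446.385 mGal
Free-air correction = 0.3086 × 1735.4 = 535.54 mGal
Free-air anomaly = 979446.385 − 979987.25 + (535.54) = -5.325 mGal
Bouguer slab correction = 0.04193 × 2.61 × 1735.4 = 189.92 mGal
Simple Bouguer anomaly = -5.325 − (189.92) = -195.245 mGal
Complete Bouguer anomaly = -195.245 + 3.84 = -191.405 mGal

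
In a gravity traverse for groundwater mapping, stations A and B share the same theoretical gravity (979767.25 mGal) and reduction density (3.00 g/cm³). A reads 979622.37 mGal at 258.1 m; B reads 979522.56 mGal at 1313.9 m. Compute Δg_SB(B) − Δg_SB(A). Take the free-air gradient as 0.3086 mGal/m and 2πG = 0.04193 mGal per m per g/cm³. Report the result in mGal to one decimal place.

93.2

Δg_SB(A) = 979622.37 − 979767.25 + 0.3086×258.1 − 0.04193×3.00×258.1 = -97.70 mGal
Δg_SB(B) = 979522.56 − 979767.25 + 0.3086×1313.9 − 0.04193×3.00×1313.9 = -4.50 mGal
Difference = -4.50 − (-97.70) = 93.20 mGal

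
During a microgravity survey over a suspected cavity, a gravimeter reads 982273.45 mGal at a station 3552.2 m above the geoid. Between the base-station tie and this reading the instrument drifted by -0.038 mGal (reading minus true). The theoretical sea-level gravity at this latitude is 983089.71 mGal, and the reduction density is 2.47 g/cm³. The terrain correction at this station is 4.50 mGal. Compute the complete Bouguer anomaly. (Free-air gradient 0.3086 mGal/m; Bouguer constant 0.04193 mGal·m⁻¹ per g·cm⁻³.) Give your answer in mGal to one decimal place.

Drift-corrected reading = 982273.45 − (-0.038) = 982273.488 mGal
Free-air correction = 0.3086 × 3552.2 = 1096.21 mGal
Free-air anomaly = 982273.488 − 983089.71 + (1096.21) = 279.988 mGal
Bouguer slab correction = 0.04193 × 2.47 × 3552.2 = 367.89 mGal
Simple Bouguer anomaly = 279.988 − (367.89) = -87.902 mGal
Complete Bouguer anomaly = -87.902 + 4.50 = -83.402 mGal

-83.4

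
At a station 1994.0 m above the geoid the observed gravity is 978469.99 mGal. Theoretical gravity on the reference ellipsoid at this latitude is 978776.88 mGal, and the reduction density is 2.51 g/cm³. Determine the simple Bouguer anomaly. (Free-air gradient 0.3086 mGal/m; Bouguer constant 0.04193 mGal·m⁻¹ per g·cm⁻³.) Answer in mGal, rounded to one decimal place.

98.6

Free-air correction = 0.3086 × 1994.0 = 615.35 mGal
Free-air anomaly = 978469.99 − 978776.88 + (615.35) = 308.46 mGal
Bouguer slab correction = 0.04193 × 2.51 × 1994.0 = 209.86 mGal
Simple Bouguer anomaly = 308.46 − (209.86) = 98.60 mGal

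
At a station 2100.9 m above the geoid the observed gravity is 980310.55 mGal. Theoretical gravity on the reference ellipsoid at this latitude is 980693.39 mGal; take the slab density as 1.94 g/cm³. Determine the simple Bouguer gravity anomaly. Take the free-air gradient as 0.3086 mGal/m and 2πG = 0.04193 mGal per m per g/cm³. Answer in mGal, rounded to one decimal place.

Free-air correction = 0.3086 × 2100.9 = 648.34 mGal
Free-air anomaly = 980310.55 − 980693.39 + (648.34) = 265.50 mGal
Bouguer slab correction = 0.04193 × 1.94 × 2100.9 = 170.90 mGal
Simple Bouguer anomaly = 265.50 − (170.90) = 94.60 mGal

94.6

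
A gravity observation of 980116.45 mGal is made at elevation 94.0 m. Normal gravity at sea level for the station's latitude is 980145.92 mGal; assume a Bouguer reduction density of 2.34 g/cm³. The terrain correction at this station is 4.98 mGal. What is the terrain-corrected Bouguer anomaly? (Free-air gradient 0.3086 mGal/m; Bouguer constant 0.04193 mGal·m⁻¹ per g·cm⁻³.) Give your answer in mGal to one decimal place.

-4.7

Free-air correction = 0.3086 × 94.0 = 29.01 mGal
Free-air anomaly = 980116.45 − 980145.92 + (29.01) = -0.46 mGal
Bouguer slab correction = 0.04193 × 2.34 × 94.0 = 9.22 mGal
Simple Bouguer anomaly = -0.46 − (9.22) = -9.68 mGal
Complete Bouguer anomaly = -9.68 + 4.98 = -4.70 mGal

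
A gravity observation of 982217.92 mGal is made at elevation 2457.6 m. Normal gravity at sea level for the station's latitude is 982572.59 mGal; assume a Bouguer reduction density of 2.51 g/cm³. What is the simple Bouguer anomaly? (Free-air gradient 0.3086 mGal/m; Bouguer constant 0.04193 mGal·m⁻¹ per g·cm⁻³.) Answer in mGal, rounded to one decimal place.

145.1

Free-air correction = 0.3086 × 2457.6 = 758.42 mGal
Free-air anomaly = 982217.92 − 982572.59 + (758.42) = 403.75 mGal
Bouguer slab correction = 0.04193 × 2.51 × 2457.6 = 258.65 mGal
Simple Bouguer anomaly = 403.75 − (258.65) = 145.10 mGal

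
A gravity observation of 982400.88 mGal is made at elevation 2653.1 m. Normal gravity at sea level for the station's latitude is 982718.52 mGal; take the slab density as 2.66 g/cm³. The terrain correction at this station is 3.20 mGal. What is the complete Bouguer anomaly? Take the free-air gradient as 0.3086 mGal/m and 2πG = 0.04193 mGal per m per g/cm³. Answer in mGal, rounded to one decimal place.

208.4

Free-air correction = 0.3086 × 2653.1 = 818.75 mGal
Free-air anomaly = 982400.88 − 982718.52 + (818.75) = 501.11 mGal
Bouguer slab correction = 0.04193 × 2.66 × 2653.1 = 295.91 mGal
Simple Bouguer anomaly = 501.11 − (295.91) = 205.20 mGal
Complete Bouguer anomaly = 205.20 + 3.20 = 208.40 mGal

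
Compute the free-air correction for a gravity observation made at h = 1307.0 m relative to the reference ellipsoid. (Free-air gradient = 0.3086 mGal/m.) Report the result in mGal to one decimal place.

403.3

Free-air correction = 0.3086 × 1307.0 = 403.3 mGal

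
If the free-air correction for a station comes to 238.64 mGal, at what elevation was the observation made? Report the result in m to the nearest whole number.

h = 238.64 / 0.3086 = 773.30 m

773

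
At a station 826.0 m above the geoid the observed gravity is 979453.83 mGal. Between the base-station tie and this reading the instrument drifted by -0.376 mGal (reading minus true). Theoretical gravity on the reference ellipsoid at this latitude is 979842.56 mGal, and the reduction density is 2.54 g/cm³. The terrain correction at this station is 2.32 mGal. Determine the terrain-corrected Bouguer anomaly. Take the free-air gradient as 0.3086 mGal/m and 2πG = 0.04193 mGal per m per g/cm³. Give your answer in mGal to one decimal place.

-219.1

Drift-corrected reading = 979453.83 − (-0.376) = 979454.206 mGal
Free-air correction = 0.3086 × 826.0 = 254.90 mGal
Free-air anomaly = 979454.206 − 979842.56 + (254.90) = -133.454 mGal
Bouguer slab correction = 0.04193 × 2.54 × 826.0 = 87.97 mGal
Simple Bouguer anomaly = -133.454 − (87.97) = -221.424 mGal
Complete Bouguer anomaly = -221.424 + 2.32 = -219.104 mGal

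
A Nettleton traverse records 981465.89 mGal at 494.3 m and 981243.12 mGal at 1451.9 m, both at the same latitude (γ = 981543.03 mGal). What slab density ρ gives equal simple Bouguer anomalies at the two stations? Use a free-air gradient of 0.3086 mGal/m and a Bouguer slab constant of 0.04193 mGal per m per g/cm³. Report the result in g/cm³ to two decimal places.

1.81

Δg_obs = 981243.12 − 981465.89 = -222.77 mGal over Δh = 1451.9 − 494.3 = 957.6 m
Equal Bouguer anomalies ⇒ Δg_obs + (0.3086 − 0.04193ρ)·Δh = 0
0.3086 − 0.04193ρ = −Δg_obs/Δh = 0.23263
ρ = (0.3086 − 0.23263) / 0.04193 = 1.81 g/cm³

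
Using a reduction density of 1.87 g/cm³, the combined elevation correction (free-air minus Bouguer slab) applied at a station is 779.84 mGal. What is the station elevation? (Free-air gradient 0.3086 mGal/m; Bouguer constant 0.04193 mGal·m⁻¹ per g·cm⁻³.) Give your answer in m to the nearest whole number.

Combined gradient = 0.3086 − 0.04193 × 1.87 = 0.2301909 mGal/m
h = 779.84 / 0.2301909 = 3387.80 m

3388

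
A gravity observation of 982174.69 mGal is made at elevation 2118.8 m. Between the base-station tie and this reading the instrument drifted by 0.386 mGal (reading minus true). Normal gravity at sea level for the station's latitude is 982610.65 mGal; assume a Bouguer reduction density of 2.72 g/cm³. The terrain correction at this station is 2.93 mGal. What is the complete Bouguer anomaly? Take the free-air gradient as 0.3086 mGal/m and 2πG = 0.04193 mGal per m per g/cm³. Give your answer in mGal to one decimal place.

Drift-corrected reading = 982174.69 − (0.386) = 982174.304 mGal
Free-air correction = 0.3086 × 2118.8 = 653.86 mGal
Free-air anomaly = 982174.304 − 982610.65 + (653.86) = 217.514 mGal
Bouguer slab correction = 0.04193 × 2.72 × 2118.8 = 241.65 mGal
Simple Bouguer anomaly = 217.514 − (241.65) = -24.136 mGal
Complete Bouguer anomaly = -24.136 + 2.93 = -21.206 mGal

-21.2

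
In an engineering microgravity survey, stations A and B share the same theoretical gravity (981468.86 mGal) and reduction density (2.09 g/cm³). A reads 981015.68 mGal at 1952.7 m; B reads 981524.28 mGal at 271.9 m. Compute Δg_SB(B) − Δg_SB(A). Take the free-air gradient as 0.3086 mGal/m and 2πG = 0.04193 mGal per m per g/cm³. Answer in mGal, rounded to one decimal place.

137.2

Δg_SB(A) = 981015.68 − 981468.86 + 0.3086×1952.7 − 0.04193×2.09×1952.7 = -21.70 mGal
Δg_SB(B) = 981524.28 − 981468.86 + 0.3086×271.9 − 0.04193×2.09×271.9 = 115.50 mGal
Difference = 115.50 − (-21.70) = 137.20 mGal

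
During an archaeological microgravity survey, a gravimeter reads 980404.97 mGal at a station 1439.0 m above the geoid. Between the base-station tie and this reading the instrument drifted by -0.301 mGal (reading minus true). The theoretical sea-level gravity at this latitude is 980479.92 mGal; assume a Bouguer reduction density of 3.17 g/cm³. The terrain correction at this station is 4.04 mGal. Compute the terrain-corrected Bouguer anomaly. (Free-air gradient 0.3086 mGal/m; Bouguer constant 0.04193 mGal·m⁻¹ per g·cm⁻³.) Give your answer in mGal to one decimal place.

182.2

Drift-corrected reading = 980404.97 − (-0.301) = 980405.271 mGal
Free-air correction = 0.3086 × 1439.0 = 444.08 mGal
Free-air anomaly = 980405.271 − 980479.92 + (444.08) = 369.431 mGal
Bouguer slab correction = 0.04193 × 3.17 × 1439.0 = 191.27 mGal
Simple Bouguer anomaly = 369.431 − (191.27) = 178.161 mGal
Complete Bouguer anomaly = 178.161 + 4.04 = 182.201 mGal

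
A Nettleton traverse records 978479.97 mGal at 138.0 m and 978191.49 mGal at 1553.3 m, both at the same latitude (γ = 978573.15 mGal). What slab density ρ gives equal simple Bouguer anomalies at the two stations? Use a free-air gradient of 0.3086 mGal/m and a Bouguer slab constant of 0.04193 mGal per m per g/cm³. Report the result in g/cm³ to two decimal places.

Δg_obs = 978191.49 − 978479.97 = -288.48 mGal over Δh = 1553.3 − 138.0 = 1415.3 m
Equal Bouguer anomalies ⇒ Δg_obs + (0.3086 − 0.04193ρ)·Δh = 0
0.3086 − 0.04193ρ = −Δg_obs/Δh = 0.20383
ρ = (0.3086 − 0.20383) / 0.04193 = 2.50 g/cm³

2.50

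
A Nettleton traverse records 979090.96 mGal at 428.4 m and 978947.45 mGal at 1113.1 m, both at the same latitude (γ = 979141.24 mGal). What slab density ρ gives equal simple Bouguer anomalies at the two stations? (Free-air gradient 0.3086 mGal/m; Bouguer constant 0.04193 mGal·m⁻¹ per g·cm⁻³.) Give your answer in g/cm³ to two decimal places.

Δg_obs = 978947.45 − 979090.96 = -143.51 mGal over Δh = 1113.1 − 428.4 = 684.7 m
Equal Bouguer anomalies ⇒ Δg_obs + (0.3086 − 0.04193ρ)·Δh = 0
0.3086 − 0.04193ρ = −Δg_obs/Δh = 0.20960
ρ = (0.3086 − 0.20960) / 0.04193 = 2.36 g/cm³

2.36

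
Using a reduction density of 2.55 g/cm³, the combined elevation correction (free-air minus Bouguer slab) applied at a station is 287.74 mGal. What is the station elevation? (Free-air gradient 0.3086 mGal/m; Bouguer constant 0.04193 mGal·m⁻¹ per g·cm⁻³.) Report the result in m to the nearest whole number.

Combined gradient = 0.3086 − 0.04193 × 2.55 = 0.2016785 mGal/m
h = 287.74 / 0.2016785 = 1426.73 m

1427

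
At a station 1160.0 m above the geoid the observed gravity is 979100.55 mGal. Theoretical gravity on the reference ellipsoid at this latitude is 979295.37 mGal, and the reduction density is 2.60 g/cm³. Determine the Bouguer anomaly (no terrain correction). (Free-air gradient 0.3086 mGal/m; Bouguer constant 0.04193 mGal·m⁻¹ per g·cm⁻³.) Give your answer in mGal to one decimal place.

Free-air correction = 0.3086 × 1160.0 = 357.98 mGal
Free-air anomaly = 979100.55 − 979295.37 + (357.98) = 163.16 mGal
Bouguer slab correction = 0.04193 × 2.60 × 1160.0 = 126.46 mGal
Simple Bouguer anomaly = 163.16 − (126.46) = 36.70 mGal

36.7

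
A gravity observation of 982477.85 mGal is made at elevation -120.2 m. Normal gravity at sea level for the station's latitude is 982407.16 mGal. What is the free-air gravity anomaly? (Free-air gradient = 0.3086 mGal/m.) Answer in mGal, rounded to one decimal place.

Free-air correction = 0.3086 × -120.2 = -37.09 mGal
Free-air anomaly = 982477.85 − 982407.16 + (-37.09) = 33.60 mGal

33.6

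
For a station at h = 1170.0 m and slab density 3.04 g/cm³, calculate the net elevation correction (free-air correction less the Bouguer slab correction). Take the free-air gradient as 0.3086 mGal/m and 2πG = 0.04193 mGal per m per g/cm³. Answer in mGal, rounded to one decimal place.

Combined gradient = 0.3086 − 0.04193 × 3.04 = 0.1811328 mGal/m
Combined elevation correction = 0.1811328 × 1170.0 = 211.9 mGal

211.9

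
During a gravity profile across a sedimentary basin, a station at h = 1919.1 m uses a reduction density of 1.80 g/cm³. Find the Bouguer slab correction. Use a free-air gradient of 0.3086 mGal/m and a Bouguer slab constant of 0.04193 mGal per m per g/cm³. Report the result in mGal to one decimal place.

Bouguer slab correction = 0.04193 × 1.80 × 1919.1 = 144.8 mGal

144.8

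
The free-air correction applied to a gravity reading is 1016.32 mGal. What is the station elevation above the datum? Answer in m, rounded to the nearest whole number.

h = 1016.32 / 0.3086 = 3293.32 m

3293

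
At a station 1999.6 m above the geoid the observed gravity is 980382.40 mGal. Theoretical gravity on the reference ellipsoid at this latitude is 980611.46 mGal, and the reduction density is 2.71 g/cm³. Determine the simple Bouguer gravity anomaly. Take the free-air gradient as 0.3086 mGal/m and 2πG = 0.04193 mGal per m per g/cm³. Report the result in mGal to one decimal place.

160.8

Free-air correction = 0.3086 × 1999.6 = 617.08 mGal
Free-air anomaly = 980382.40 − 980611.46 + (617.08) = 388.02 mGal
Bouguer slab correction = 0.04193 × 2.71 × 1999.6 = 227.22 mGal
Simple Bouguer anomaly = 388.02 − (227.22) = 160.80 mGal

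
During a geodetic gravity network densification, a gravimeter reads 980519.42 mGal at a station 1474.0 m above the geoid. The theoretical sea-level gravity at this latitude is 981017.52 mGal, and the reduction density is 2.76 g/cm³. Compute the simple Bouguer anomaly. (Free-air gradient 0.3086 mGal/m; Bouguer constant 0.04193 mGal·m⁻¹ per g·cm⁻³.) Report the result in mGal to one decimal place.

Free-air correction = 0.3086 × 1474.0 = 454.88 mGal
Free-air anomaly = 980519.42 − 981017.52 + (454.88) = -43.22 mGal
Bouguer slab correction = 0.04193 × 2.76 × 1474.0 = 170.58 mGal
Simple Bouguer anomaly = -43.22 − (170.58) = -213.80 mGal

-213.8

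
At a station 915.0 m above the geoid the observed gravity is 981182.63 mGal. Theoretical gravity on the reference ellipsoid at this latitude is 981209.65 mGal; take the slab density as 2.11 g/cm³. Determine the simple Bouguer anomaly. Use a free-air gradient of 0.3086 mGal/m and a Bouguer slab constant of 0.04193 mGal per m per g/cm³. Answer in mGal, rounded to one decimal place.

174.4

Free-air correction = 0.3086 × 915.0 = 282.37 mGal
Free-air anomaly = 981182.63 − 981209.65 + (282.37) = 255.35 mGal
Bouguer slab correction = 0.04193 × 2.11 × 915.0 = 80.95 mGal
Simple Bouguer anomaly = 255.35 − (80.95) = 174.40 mGal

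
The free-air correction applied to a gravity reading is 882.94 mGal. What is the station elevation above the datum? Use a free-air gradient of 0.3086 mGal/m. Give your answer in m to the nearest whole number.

2861

h = 882.94 / 0.3086 = 2861.11 m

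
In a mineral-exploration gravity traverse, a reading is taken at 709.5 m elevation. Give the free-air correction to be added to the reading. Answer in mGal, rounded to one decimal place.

219.0

Free-air correction = 0.3086 × 709.5 = 219.0 mGal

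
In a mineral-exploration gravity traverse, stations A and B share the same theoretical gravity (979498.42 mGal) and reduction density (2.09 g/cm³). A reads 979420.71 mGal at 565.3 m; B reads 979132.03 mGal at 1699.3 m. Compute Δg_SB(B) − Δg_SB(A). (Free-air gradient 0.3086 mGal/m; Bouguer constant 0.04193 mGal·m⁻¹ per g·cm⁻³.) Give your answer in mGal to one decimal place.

Δg_SB(A) = 979420.71 − 979498.42 + 0.3086×565.3 − 0.04193×2.09×565.3 = 47.20 mGal
Δg_SB(B) = 979132.03 − 979498.42 + 0.3086×1699.3 − 0.04193×2.09×1699.3 = 9.10 mGal
Difference = 9.10 − (47.20) = -38.10 mGal

-38.1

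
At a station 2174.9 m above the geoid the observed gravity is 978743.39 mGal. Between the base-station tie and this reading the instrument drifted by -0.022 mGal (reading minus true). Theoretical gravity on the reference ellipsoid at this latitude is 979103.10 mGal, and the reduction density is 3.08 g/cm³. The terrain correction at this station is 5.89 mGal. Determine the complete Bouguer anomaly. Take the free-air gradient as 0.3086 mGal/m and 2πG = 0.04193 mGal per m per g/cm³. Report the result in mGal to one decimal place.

Drift-corrected reading = 978743.39 − (-0.022) = 978743.412 mGal
Free-air correction = 0.3086 × 2174.9 = 671.17 mGal
Free-air anomaly = 978743.412 − 979103.10 + (671.17) = 311.482 mGal
Bouguer slab correction = 0.04193 × 3.08 × 2174.9 = 280.88 mGal
Simple Bouguer anomaly = 311.482 − (280.88) = 30.602 mGal
Complete Bouguer anomaly = 30.602 + 5.89 = 36.492 mGal

36.5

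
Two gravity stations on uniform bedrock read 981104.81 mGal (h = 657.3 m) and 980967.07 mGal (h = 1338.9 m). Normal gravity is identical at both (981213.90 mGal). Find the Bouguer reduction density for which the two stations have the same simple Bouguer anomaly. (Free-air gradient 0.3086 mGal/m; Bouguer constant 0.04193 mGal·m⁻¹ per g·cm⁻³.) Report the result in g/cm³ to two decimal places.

2.54

Δg_obs = 980967.07 − 981104.81 = -137.74 mGal over Δh = 1338.9 − 657.3 = 681.6 m
Equal Bouguer anomalies ⇒ Δg_obs + (0.3086 − 0.04193ρ)·Δh = 0
0.3086 − 0.04193ρ = −Δg_obs/Δh = 0.20208
ρ = (0.3086 − 0.20208) / 0.04193 = 2.54 g/cm³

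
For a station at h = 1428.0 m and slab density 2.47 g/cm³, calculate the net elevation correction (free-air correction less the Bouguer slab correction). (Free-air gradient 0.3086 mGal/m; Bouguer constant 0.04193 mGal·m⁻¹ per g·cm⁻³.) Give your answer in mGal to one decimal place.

Combined gradient = 0.3086 − 0.04193 × 2.47 = 0.2050329 mGal/m
Combined elevation correction = 0.2050329 × 1428.0 = 292.8 mGal

292.8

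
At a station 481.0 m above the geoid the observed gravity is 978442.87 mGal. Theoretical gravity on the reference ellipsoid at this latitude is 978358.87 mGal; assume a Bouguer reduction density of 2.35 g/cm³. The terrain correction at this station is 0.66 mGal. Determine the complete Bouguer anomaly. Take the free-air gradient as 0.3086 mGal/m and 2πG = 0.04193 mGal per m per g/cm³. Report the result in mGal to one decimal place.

185.7

Free-air correction = 0.3086 × 481.0 = 148.44 mGal
Free-air anomaly = 978442.87 − 978358.87 + (148.44) = 232.44 mGal
Bouguer slab correction = 0.04193 × 2.35 × 481.0 = 47.40 mGal
Simple Bouguer anomaly = 232.44 − (47.40) = 185.04 mGal
Complete Bouguer anomaly = 185.04 + 0.66 = 185.70 mGal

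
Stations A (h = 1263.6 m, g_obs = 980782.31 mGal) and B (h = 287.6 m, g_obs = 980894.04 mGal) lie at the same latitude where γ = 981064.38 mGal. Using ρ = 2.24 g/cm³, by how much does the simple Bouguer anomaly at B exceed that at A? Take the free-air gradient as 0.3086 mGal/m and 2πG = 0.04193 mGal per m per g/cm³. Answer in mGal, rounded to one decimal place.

-97.8

Δg_SB(A) = 980782.31 − 981064.38 + 0.3086×1263.6 − 0.04193×2.24×1263.6 = -10.80 mGal
Δg_SB(B) = 980894.04 − 981064.38 + 0.3086×287.6 − 0.04193×2.24×287.6 = -108.60 mGal
Difference = -108.60 − (-10.80) = -97.80 mGal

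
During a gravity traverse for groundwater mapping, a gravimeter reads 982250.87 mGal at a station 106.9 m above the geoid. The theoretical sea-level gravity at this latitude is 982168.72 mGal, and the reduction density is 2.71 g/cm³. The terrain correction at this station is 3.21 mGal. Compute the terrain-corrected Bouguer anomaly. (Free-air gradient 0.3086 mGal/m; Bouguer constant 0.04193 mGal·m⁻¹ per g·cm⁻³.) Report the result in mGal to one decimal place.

Free-air correction = 0.3086 × 106.9 = 32.99 mGal
Free-air anomaly = 982250.87 − 982168.72 + (32.99) = 115.14 mGal
Bouguer slab correction = 0.04193 × 2.71 × 106.9 = 12.15 mGal
Simple Bouguer anomaly = 115.14 − (12.15) = 102.99 mGal
Complete Bouguer anomaly = 102.99 + 3.21 = 106.20 mGal

106.2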